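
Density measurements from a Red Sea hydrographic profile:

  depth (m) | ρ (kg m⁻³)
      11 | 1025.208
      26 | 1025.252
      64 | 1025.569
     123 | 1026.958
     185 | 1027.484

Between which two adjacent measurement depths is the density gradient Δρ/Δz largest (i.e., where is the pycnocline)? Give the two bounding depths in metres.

Compute the density gradient over each adjacent pair:
  11–26 m: Δρ/Δz = 0.044/15 = 2.9 × 10⁻³ kg m⁻⁴
  26–64 m: Δρ/Δz = 0.317/38 = 8.3 × 10⁻³ kg m⁻⁴
  64–123 m: Δρ/Δz = 1.389/59 = 0.024 kg m⁻⁴
  123–185 m: Δρ/Δz = 0.526/62 = 8.5 × 10⁻³ kg m⁻⁴
The largest gradient is in the 64–123 m interval — the pycnocline.

64–123 m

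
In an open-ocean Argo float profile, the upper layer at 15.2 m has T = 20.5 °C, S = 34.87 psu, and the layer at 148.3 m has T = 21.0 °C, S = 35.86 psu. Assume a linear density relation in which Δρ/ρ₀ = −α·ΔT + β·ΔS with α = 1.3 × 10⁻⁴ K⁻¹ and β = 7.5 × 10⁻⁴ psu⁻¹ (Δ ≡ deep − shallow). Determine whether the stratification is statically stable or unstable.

stable

ΔT = 21.0 − 20.5 = +0.5 K and ΔS = 35.86 − 34.87 = +0.99 psu (deep − shallow).
−αΔT = -6.50 × 10⁻⁵; βΔS = 7.425 × 10⁻⁴; sum Δρ/ρ₀ = 6.775 × 10⁻⁴.
Δρ/ρ₀ > 0, so Δρ > 0: deeper water is denser → statically stable.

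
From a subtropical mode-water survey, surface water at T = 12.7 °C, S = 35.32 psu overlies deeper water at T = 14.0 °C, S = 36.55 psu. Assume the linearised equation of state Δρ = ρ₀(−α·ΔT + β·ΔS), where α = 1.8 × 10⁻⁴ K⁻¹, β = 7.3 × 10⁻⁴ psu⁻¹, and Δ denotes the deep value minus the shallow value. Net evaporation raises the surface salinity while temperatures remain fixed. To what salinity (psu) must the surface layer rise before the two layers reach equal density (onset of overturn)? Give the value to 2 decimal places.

36.23 psu

Neutral buoyancy requires −α(T_deep − T_surf) + β(S_deep − S_surf′) = 0.
S_surf′ = S_deep − (α/β)·ΔT = 36.55 − (1.8 × 10⁻⁴/7.3 × 10⁻⁴)·(+1.3) = 36.2295 psu.
Increase required: 36.2295 − 35.32 = 0.9095 psu.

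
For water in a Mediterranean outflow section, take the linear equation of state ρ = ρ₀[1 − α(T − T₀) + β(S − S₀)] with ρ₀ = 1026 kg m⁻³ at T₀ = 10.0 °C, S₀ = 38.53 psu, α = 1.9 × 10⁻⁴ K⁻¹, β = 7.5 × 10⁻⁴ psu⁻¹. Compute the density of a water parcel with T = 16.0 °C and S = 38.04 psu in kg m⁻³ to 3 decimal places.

1024.453 kg m⁻³

T − T₀ = +6.0 K, S − S₀ = -0.49 psu.
Bracket = 1 − α·(+6.0) + β·(-0.49) = 1 + (-1.5075 × 10⁻³) = 0.9984925.
ρ = 1026 × 0.9984925 = 1024.453 kg m⁻³.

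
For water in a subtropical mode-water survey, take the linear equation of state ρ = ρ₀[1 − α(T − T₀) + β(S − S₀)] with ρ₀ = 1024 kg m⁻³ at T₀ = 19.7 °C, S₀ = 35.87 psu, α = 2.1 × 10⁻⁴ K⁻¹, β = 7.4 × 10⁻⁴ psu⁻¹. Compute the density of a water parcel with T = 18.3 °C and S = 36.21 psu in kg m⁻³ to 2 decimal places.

1024.56 kg m⁻³

T − T₀ = -1.4 K, S − S₀ = +0.34 psu.
Bracket = 1 − α·(-1.4) + β·(+0.34) = 1 + (5.456 × 10⁻⁴) = 1.0005456.
ρ = 1024 × 1.0005456 = 1024.56 kg m⁻³.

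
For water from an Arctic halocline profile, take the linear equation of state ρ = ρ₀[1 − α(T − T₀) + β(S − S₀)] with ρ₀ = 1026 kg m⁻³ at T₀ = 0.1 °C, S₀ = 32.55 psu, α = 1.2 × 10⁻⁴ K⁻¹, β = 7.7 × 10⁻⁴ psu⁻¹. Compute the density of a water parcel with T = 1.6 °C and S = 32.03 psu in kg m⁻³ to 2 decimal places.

1025.40 kg m⁻³

T − T₀ = +1.5 K, S − S₀ = -0.52 psu.
Bracket = 1 − α·(+1.5) + β·(-0.52) = 1 + (-5.804 × 10⁻⁴) = 0.9994196.
ρ = 1026 × 0.9994196 = 1025.40 kg m⁻³.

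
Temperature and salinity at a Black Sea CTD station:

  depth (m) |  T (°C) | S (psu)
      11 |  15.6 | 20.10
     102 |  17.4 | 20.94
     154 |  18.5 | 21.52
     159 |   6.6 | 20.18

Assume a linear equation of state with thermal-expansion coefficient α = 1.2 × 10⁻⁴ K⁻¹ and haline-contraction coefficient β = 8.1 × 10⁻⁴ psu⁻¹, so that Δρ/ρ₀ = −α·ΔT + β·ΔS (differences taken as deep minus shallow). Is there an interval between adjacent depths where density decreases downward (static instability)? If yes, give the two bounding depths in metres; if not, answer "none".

none

Evaluate Δρ/ρ₀ = −αΔT + βΔS across each adjacent pair:
  11–102 m: −αΔT+βΔS = −(1.2 × 10⁻⁴)(+1.8)+(8.1 × 10⁻⁴)(+0.84) = 4.6 × 10⁻⁴ → stable
  102–154 m: −αΔT+βΔS = −(1.2 × 10⁻⁴)(+1.1)+(8.1 × 10⁻⁴)(+0.58) = 3.4 × 10⁻⁴ → stable
  154–159 m: −αΔT+βΔS = −(1.2 × 10⁻⁴)(-11.9)+(8.1 × 10⁻⁴)(-1.34) = 3.4 × 10⁻⁴ → stable
Every interval has Δρ > 0: the column is stably stratified throughout.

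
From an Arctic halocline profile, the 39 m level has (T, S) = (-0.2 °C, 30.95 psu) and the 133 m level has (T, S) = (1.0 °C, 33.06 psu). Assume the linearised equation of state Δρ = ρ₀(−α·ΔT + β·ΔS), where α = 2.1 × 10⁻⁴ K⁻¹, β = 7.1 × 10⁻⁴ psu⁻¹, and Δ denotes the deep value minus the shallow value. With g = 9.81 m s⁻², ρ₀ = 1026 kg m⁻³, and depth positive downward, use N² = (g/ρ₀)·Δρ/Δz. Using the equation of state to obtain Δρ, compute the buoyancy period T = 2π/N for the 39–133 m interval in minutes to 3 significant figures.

ΔT = +1.2 K, ΔS = +2.11 psu (deep − shallow).
Δρ/ρ₀ = −αΔT + βΔS = -2.52 × 10⁻⁴ + 1.4981 × 10⁻³ = 1.2461 × 10⁻³, so Δρ ≈ 1.278 kg m⁻³.
N² = (g/ρ₀)·Δρ/Δz = g·(Δρ/ρ₀)/Δz = 9.81 × 1.2461 × 10⁻³ / 94 = 1.3005 × 10⁻⁴ s⁻².
N = √(1.3005 × 10⁻⁴) = 0.011404 rad s⁻¹ → T = 2π/N = 550.96 s = 9.1827 min ≈ 9.18 min.

9.18 min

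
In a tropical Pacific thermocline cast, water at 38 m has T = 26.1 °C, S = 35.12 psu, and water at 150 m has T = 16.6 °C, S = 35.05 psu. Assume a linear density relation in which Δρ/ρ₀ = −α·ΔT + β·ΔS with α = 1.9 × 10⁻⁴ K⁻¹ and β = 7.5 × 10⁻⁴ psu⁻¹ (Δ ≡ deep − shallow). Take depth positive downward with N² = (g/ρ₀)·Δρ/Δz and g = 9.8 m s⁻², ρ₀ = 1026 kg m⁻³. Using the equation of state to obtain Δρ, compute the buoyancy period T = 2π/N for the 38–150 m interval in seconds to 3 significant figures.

ΔT = -9.5 K, ΔS = -0.07 psu (deep − shallow).
Δρ/ρ₀ = −αΔT + βΔS = 1.805 × 10⁻³ − 5.25 × 10⁻⁵ = 1.7525 × 10⁻³, so Δρ ≈ 1.798 kg m⁻³.
N² = (g/ρ₀)·Δρ/Δz = g·(Δρ/ρ₀)/Δz = 9.8 × 1.7525 × 10⁻³ / 112 = 1.5334 × 10⁻⁴ s⁻².
N = √(1.5334 × 10⁻⁴) = 0.012383 rad s⁻¹ → T = 2π/N = 507.40 s ≈ 507 s.

507 s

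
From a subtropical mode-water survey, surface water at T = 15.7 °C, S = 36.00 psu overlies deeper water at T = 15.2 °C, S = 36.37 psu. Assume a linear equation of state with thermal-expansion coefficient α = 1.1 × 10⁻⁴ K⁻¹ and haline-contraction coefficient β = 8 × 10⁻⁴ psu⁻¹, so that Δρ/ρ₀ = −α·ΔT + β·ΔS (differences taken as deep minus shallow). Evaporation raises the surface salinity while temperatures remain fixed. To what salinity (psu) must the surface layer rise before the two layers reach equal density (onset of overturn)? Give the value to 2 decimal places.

36.44 psu

Neutral buoyancy requires −α(T_deep − T_surf) + β(S_deep − S_surf′) = 0.
S_surf′ = S_deep − (α/β)·ΔT = 36.37 − (1.1 × 10⁻⁴/8 × 10⁻⁴)·(-0.5) = 36.4387 psu.
Increase required: 36.4387 − 36.00 = 0.4387 psu.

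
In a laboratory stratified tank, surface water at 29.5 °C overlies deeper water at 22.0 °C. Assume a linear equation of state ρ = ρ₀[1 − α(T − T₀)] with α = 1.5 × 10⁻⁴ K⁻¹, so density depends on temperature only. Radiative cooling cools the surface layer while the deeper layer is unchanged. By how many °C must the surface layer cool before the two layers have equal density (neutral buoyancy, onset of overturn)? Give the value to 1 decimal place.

7.5 °C

With temperature the only control, equal density requires T_surf′ = T_deep.
T_surf′ = 22.0 °C.
Cooling required: 29.5 − 22.0 = 7.5 °C.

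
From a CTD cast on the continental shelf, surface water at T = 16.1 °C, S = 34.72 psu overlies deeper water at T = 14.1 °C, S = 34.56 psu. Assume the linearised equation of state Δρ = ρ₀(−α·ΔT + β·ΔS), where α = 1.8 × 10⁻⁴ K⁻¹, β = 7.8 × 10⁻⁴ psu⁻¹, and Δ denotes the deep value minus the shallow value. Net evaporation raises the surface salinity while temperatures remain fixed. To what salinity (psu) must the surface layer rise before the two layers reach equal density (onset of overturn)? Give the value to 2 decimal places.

35.02 psu

Neutral buoyancy requires −α(T_deep − T_surf) + β(S_deep − S_surf′) = 0.
S_surf′ = S_deep − (α/β)·ΔT = 34.56 − (1.8 × 10⁻⁴/7.8 × 10⁻⁴)·(-2.0) = 35.0215 psu.
Increase required: 35.0215 − 34.72 = 0.3015 psu.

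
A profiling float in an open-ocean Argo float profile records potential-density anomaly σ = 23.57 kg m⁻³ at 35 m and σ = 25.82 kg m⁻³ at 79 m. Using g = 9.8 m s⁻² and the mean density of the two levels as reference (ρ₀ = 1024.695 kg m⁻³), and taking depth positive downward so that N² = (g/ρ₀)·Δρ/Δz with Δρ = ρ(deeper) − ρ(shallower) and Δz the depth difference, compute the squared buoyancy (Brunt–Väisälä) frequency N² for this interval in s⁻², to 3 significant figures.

4.89 × 10⁻⁴ s⁻²

Δρ = 1025.82 − 1023.57 = 2.25 kg m⁻³ over Δz = 79 − 35 = 44 m.
N² = (9.8/1024.695) × (2.25/44) = 4.8906 × 10⁻⁴ s⁻² ≈ 4.89 × 10⁻⁴ s⁻².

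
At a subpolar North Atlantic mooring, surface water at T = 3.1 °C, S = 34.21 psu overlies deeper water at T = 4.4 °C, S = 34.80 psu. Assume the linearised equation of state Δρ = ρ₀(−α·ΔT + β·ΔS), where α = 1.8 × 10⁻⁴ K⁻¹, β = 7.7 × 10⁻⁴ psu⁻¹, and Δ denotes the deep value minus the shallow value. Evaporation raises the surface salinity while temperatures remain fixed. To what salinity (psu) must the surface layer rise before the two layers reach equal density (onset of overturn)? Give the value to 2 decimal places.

Neutral buoyancy requires −α(T_deep − T_surf) + β(S_deep − S_surf′) = 0.
S_surf′ = S_deep − (α/β)·ΔT = 34.80 − (1.8 × 10⁻⁴/7.7 × 10⁻⁴)·(+1.3) = 34.4961 psu.
Increase required: 34.4961 − 34.21 = 0.2861 psu.

34.50 psu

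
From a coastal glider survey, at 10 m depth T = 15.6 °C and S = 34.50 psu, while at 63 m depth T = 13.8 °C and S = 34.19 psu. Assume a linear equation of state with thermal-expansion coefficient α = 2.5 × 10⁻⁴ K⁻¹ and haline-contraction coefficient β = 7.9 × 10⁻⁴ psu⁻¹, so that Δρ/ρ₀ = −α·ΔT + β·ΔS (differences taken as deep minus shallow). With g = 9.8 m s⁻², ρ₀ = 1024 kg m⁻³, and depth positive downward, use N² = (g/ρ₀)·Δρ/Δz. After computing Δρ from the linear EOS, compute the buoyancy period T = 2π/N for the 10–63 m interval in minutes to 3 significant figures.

17.0 min

ΔT = -1.8 K, ΔS = -0.31 psu (deep − shallow).
Δρ/ρ₀ = −αΔT + βΔS = 4.50 × 10⁻⁴ − 2.449 × 10⁻⁴ = 2.051 × 10⁻⁴, so Δρ ≈ 0.2100 kg m⁻³.
N² = (g/ρ₀)·Δρ/Δz = g·(Δρ/ρ₀)/Δz = 9.8 × 2.051 × 10⁻⁴ / 53 = 3.7924 × 10⁻⁵ s⁻².
N = √(3.7924 × 10⁻⁵) = 6.1582 × 10⁻³ rad s⁻¹ → T = 2π/N = 1.0203 × 10³ s = 17.005 min ≈ 17.0 min.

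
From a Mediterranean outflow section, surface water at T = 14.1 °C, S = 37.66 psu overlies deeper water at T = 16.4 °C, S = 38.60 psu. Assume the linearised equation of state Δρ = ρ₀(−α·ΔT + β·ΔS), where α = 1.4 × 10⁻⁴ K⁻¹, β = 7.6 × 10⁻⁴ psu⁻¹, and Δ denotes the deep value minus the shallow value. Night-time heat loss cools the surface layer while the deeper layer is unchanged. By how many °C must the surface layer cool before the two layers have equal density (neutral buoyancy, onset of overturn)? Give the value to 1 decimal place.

Neutral buoyancy requires Δρ = 0, i.e. −α(T_deep − T_surf′) + β(S_deep − S_surf) = 0.
T_surf′ = T_deep − (β/α)·ΔS = 16.4 − (7.6 × 10⁻⁴/1.4 × 10⁻⁴)·(+0.94) = 11.297 °C.
Cooling required: 14.1 − (11.297) = 2.803 °C.

2.8 °C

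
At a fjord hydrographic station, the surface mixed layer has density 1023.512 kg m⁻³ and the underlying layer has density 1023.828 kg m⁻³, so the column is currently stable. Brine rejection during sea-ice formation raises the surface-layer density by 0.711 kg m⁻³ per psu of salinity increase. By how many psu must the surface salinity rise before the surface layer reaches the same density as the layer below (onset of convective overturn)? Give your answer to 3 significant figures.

Density deficit of the surface layer: 1023.828 − 1023.512 = 0.316 kg m⁻³.
Required change = 0.316 / 0.711 = 0.444 psu.

0.444 psu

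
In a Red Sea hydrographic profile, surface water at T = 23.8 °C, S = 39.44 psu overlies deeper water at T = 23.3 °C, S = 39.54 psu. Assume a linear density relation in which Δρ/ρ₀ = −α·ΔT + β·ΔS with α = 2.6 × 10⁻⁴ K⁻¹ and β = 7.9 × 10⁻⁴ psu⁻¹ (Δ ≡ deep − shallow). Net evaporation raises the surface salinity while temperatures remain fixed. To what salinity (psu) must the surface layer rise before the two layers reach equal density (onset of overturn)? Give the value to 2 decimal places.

39.70 psu

Neutral buoyancy requires −α(T_deep − T_surf) + β(S_deep − S_surf′) = 0.
S_surf′ = S_deep − (α/β)·ΔT = 39.54 − (2.6 × 10⁻⁴/7.9 × 10⁻⁴)·(-0.5) = 39.7046 psu.
Increase required: 39.7046 − 39.44 = 0.2646 psu.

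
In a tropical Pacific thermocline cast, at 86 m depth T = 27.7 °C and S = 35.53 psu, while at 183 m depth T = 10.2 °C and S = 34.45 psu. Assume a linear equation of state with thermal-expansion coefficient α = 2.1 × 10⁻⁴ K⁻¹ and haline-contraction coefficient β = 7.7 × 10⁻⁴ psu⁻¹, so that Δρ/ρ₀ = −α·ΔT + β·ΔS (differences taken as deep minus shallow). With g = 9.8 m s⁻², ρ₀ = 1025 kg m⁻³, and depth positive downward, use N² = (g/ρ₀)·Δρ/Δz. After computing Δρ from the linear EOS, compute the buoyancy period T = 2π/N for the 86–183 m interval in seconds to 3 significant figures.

ΔT = -17.5 K, ΔS = -1.08 psu (deep − shallow).
Δρ/ρ₀ = −αΔT + βΔS = 3.675 × 10⁻³ − 8.316 × 10⁻⁴ = 2.8434 × 10⁻³, so Δρ ≈ 2.914 kg m⁻³.
N² = (g/ρ₀)·Δρ/Δz = g·(Δρ/ρ₀)/Δz = 9.8 × 2.8434 × 10⁻³ / 97 = 2.8727 × 10⁻⁴ s⁻².
N = √(2.8727 × 10⁻⁴) = 0.016949 rad s⁻¹ → T = 2π/N = 370.71 s ≈ 371 s.

371 s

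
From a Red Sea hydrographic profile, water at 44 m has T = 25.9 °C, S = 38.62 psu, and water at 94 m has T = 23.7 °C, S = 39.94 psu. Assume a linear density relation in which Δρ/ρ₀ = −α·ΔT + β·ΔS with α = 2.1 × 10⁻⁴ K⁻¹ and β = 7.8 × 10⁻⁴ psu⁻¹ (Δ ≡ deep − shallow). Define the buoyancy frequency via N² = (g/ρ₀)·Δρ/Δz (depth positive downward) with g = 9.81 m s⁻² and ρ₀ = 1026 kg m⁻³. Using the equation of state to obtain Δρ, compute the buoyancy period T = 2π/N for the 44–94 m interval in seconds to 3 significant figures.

367 s

ΔT = -2.2 K, ΔS = +1.32 psu (deep − shallow).
Δρ/ρ₀ = −αΔT + βΔS = 4.62 × 10⁻⁴ + 1.0296 × 10⁻³ = 1.4916 × 10⁻³, so Δρ ≈ 1.530 kg m⁻³.
N² = (g/ρ₀)·Δρ/Δz = g·(Δρ/ρ₀)/Δz = 9.81 × 1.4916 × 10⁻³ / 50 = 2.9265 × 10⁻⁴ s⁻².
N = √(2.9265 × 10⁻⁴) = 0.017107 rad s⁻¹ → T = 2π/N = 367.29 s ≈ 367 s.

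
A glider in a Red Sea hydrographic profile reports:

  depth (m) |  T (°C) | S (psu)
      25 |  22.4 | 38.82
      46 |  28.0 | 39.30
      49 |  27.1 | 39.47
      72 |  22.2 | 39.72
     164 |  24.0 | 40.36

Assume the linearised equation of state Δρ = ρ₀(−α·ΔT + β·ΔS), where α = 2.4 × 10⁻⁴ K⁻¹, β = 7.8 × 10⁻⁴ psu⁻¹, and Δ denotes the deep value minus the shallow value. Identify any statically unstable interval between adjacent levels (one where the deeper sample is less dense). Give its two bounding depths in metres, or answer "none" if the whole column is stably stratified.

Evaluate Δρ/ρ₀ = −αΔT + βΔS across each adjacent pair:
  25–46 m: −αΔT+βΔS = −(2.4 × 10⁻⁴)(+5.6)+(7.8 × 10⁻⁴)(+0.48) = -9.7 × 10⁻⁴ → UNSTABLE
  46–49 m: −αΔT+βΔS = −(2.4 × 10⁻⁴)(-0.9)+(7.8 × 10⁻⁴)(+0.17) = 3.5 × 10⁻⁴ → stable
  49–72 m: −αΔT+βΔS = −(2.4 × 10⁻⁴)(-4.9)+(7.8 × 10⁻⁴)(+0.25) = 1.4 × 10⁻³ → stable
  72–164 m: −αΔT+βΔS = −(2.4 × 10⁻⁴)(+1.8)+(7.8 × 10⁻⁴)(+0.64) = 6.7 × 10⁻⁵ → stable
The 25–46 m interval has Δρ < 0: lighter water underlies denser water.

25–46 m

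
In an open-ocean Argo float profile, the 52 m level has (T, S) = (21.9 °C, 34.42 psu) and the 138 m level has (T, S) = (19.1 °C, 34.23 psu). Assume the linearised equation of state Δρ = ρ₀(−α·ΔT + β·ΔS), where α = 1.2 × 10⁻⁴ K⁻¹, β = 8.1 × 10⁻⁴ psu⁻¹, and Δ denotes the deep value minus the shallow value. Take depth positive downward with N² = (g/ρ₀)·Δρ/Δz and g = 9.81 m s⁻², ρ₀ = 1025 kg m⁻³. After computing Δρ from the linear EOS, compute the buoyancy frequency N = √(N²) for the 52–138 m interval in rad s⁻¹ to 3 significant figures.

4.56 × 10⁻³ rad s⁻¹

ΔT = -2.8 K, ΔS = -0.19 psu (deep − shallow).
Δρ/ρ₀ = −αΔT + βΔS = 3.36 × 10⁻⁴ − 1.539 × 10⁻⁴ = 1.821 × 10⁻⁴, so Δρ ≈ 0.1867 kg m⁻³.
N² = (g/ρ₀)·Δρ/Δz = g·(Δρ/ρ₀)/Δz = 9.81 × 1.821 × 10⁻⁴ / 86 = 2.0772 × 10⁻⁵ s⁻².
N = √(2.0772 × 10⁻⁵) = 4.5576 × 10⁻³ rad s⁻¹ ≈ 4.56 × 10⁻³ rad s⁻¹.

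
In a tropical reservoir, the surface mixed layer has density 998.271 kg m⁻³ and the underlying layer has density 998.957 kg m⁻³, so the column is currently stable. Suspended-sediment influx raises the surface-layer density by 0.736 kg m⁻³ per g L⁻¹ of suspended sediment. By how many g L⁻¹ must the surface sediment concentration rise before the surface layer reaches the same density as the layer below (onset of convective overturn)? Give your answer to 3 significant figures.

Density deficit of the surface layer: 998.957 − 998.271 = 0.686 kg m⁻³.
Required change = 0.686 / 0.736 = 0.932 g L⁻¹.

0.932 g L⁻¹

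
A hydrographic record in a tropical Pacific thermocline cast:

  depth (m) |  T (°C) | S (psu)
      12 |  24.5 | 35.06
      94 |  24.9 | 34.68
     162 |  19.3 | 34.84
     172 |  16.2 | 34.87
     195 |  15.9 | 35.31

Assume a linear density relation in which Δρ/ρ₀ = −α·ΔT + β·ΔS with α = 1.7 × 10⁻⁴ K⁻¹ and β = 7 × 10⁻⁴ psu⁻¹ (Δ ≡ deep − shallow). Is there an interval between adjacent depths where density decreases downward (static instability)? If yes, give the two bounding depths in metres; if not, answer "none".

12–94 m

Evaluate Δρ/ρ₀ = −αΔT + βΔS across each adjacent pair:
  12–94 m: −αΔT+βΔS = −(1.7 × 10⁻⁴)(+0.4)+(7 × 10⁻⁴)(-0.38) = -3.3 × 10⁻⁴ → UNSTABLE
  94–162 m: −αΔT+βΔS = −(1.7 × 10⁻⁴)(-5.6)+(7 × 10⁻⁴)(+0.16) = 1.1 × 10⁻³ → stable
  162–172 m: −αΔT+βΔS = −(1.7 × 10⁻⁴)(-3.1)+(7 × 10⁻⁴)(+0.03) = 5.5 × 10⁻⁴ → stable
  172–195 m: −αΔT+βΔS = −(1.7 × 10⁻⁴)(-0.3)+(7 × 10⁻⁴)(+0.44) = 3.6 × 10⁻⁴ → stable
The 12–94 m interval has Δρ < 0: lighter water underlies denser water.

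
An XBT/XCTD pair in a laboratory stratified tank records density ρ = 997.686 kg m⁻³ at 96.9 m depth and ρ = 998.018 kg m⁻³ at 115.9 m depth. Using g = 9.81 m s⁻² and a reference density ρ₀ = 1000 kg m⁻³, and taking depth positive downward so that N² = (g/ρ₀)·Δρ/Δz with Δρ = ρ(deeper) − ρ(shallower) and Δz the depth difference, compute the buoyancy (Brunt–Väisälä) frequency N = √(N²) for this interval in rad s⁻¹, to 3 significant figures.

0.0131 rad s⁻¹

Δρ = 998.018 − 997.686 = 0.332 kg m⁻³ over Δz = 115.9 − 96.9 = 19 m.
N² = (9.81/1000) × (0.332/19) = 1.7142 × 10⁻⁴ s⁻².
N = √(1.7142 × 10⁻⁴) = 0.013093 rad s⁻¹ ≈ 0.0131 rad s⁻¹.
N² > 0, so the interval is statically stable.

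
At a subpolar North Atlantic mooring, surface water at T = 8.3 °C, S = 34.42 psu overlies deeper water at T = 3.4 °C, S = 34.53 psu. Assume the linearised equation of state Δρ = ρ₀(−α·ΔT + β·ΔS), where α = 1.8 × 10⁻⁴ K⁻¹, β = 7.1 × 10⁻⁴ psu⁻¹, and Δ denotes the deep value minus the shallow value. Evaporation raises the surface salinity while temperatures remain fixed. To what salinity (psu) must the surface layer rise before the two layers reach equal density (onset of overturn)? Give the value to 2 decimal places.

Neutral buoyancy requires −α(T_deep − T_surf) + β(S_deep − S_surf′) = 0.
S_surf′ = S_deep − (α/β)·ΔT = 34.53 − (1.8 × 10⁻⁴/7.1 × 10⁻⁴)·(-4.9) = 35.7723 psu.
Increase required: 35.7723 − 34.42 = 1.3523 psu.

35.77 psu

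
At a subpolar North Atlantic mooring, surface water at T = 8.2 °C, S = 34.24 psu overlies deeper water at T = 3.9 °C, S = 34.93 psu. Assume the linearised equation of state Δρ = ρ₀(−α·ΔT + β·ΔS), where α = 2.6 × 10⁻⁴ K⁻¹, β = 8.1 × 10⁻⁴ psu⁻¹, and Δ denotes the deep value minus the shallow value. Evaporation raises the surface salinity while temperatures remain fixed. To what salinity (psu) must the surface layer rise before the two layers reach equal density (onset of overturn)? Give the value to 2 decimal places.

Neutral buoyancy requires −α(T_deep − T_surf) + β(S_deep − S_surf′) = 0.
S_surf′ = S_deep − (α/β)·ΔT = 34.93 − (2.6 × 10⁻⁴/8.1 × 10⁻⁴)·(-4.3) = 36.3102 psu.
Increase required: 36.3102 − 34.24 = 2.0702 psu.

36.31 psu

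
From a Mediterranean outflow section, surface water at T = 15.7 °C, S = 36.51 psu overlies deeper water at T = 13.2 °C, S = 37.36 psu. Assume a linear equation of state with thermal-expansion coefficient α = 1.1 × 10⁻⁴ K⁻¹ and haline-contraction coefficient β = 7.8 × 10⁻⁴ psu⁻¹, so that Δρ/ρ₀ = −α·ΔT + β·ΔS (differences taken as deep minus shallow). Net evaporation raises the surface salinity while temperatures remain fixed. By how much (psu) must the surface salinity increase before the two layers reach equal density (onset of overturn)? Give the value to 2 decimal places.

Neutral buoyancy requires −α(T_deep − T_surf) + β(S_deep − S_surf′) = 0.
S_surf′ = S_deep − (α/β)·ΔT = 37.36 − (1.1 × 10⁻⁴/7.8 × 10⁻⁴)·(-2.5) = 37.7126 psu.
Increase required: 37.7126 − 36.51 = 1.2026 psu.

1.20 psu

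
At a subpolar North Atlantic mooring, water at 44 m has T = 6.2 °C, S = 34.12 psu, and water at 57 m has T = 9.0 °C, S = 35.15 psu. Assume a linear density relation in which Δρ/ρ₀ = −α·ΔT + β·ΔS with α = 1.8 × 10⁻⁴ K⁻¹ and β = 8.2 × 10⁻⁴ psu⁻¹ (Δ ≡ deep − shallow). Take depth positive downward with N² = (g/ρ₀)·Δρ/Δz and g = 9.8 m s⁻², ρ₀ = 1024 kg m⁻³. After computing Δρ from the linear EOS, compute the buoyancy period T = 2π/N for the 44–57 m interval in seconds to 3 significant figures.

392 s

ΔT = +2.8 K, ΔS = +1.03 psu (deep − shallow).
Δρ/ρ₀ = −αΔT + βΔS = -5.04 × 10⁻⁴ + 8.446 × 10⁻⁴ = 3.406 × 10⁻⁴, so Δρ ≈ 0.3488 kg m⁻³.
N² = (g/ρ₀)·Δρ/Δz = g·(Δρ/ρ₀)/Δz = 9.8 × 3.406 × 10⁻⁴ / 13 = 2.5676 × 10⁻⁴ s⁻².
N = √(2.5676 × 10⁻⁴) = 0.016024 rad s⁻¹ → T = 2π/N = 392.11 s ≈ 392 s.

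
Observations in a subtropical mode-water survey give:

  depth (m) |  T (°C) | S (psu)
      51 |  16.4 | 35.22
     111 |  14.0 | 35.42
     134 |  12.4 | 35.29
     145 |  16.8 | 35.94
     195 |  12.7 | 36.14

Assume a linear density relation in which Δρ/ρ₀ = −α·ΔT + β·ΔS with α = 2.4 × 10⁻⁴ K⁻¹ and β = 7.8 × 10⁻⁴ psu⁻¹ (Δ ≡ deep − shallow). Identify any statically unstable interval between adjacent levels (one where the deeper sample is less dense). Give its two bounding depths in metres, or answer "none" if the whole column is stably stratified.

Evaluate Δρ/ρ₀ = −αΔT + βΔS across each adjacent pair:
  51–111 m: −αΔT+βΔS = −(2.4 × 10⁻⁴)(-2.4)+(7.8 × 10⁻⁴)(+0.20) = 7.3 × 10⁻⁴ → stable
  111–134 m: −αΔT+βΔS = −(2.4 × 10⁻⁴)(-1.6)+(7.8 × 10⁻⁴)(-0.13) = 2.8 × 10⁻⁴ → stable
  134–145 m: −αΔT+βΔS = −(2.4 × 10⁻⁴)(+4.4)+(7.8 × 10⁻⁴)(+0.65) = -5.5 × 10⁻⁴ → UNSTABLE
  145–195 m: −αΔT+βΔS = −(2.4 × 10⁻⁴)(-4.1)+(7.8 × 10⁻⁴)(+0.20) = 1.1 × 10⁻³ → stable
The 134–145 m interval has Δρ < 0: lighter water underlies denser water.

134–145 m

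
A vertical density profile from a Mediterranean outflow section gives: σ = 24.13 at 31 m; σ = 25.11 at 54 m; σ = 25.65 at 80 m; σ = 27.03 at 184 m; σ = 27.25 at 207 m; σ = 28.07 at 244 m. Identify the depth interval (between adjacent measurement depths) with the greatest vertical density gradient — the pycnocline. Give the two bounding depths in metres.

Compute the density gradient over each adjacent pair:
  31–54 m: Δρ/Δz = 0.98/23 = 0.043 kg m⁻⁴
  54–80 m: Δρ/Δz = 0.54/26 = 0.021 kg m⁻⁴
  80–184 m: Δρ/Δz = 1.38/104 = 0.013 kg m⁻⁴
  184–207 m: Δρ/Δz = 0.22/23 = 9.6 × 10⁻³ kg m⁻⁴
  207–244 m: Δρ/Δz = 0.82/37 = 0.022 kg m⁻⁴
The largest gradient is in the 31–54 m interval — the pycnocline.

31–54 m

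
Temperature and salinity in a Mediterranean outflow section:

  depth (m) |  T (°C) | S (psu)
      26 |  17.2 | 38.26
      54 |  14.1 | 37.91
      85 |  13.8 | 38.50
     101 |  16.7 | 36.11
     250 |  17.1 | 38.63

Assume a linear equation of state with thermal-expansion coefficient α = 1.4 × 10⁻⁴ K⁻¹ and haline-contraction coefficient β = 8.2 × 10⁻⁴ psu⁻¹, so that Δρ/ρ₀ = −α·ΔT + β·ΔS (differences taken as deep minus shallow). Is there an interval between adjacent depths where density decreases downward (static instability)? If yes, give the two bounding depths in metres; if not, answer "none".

Evaluate Δρ/ρ₀ = −αΔT + βΔS across each adjacent pair:
  26–54 m: −αΔT+βΔS = −(1.4 × 10⁻⁴)(-3.1)+(8.2 × 10⁻⁴)(-0.35) = 1.5 × 10⁻⁴ → stable
  54–85 m: −αΔT+βΔS = −(1.4 × 10⁻⁴)(-0.3)+(8.2 × 10⁻⁴)(+0.59) = 5.3 × 10⁻⁴ → stable
  85–101 m: −αΔT+βΔS = −(1.4 × 10⁻⁴)(+2.9)+(8.2 × 10⁻⁴)(-2.39) = -2.4 × 10⁻³ → UNSTABLE
  101–250 m: −αΔT+βΔS = −(1.4 × 10⁻⁴)(+0.4)+(8.2 × 10⁻⁴)(+2.52) = 2.0 × 10⁻³ → stable
The 85–101 m interval has Δρ < 0: lighter water underlies denser water.

85–101 m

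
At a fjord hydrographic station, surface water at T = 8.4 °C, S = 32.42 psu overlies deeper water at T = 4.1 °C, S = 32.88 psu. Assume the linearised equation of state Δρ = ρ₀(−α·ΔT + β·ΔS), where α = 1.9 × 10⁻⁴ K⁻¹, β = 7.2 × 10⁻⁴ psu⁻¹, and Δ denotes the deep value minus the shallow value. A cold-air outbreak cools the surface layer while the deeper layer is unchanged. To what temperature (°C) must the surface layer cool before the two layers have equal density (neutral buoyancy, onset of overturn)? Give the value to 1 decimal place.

2.4 °C

Neutral buoyancy requires Δρ = 0, i.e. −α(T_deep − T_surf′) + β(S_deep − S_surf) = 0.
T_surf′ = T_deep − (β/α)·ΔS = 4.1 − (7.2 × 10⁻⁴/1.9 × 10⁻⁴)·(+0.46) = 2.357 °C.
Cooling required: 8.4 − (2.357) = 6.043 °C.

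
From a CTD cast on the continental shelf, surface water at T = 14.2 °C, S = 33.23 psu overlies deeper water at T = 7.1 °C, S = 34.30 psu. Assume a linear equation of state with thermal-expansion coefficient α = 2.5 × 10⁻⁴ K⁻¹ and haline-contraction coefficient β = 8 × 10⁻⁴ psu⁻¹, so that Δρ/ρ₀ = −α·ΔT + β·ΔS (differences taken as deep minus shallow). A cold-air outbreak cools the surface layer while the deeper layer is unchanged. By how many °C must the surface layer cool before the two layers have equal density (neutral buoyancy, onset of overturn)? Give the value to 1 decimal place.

Neutral buoyancy requires Δρ = 0, i.e. −α(T_deep − T_surf′) + β(S_deep − S_surf) = 0.
T_surf′ = T_deep − (β/α)·ΔS = 7.1 − (8 × 10⁻⁴/2.5 × 10⁻⁴)·(+1.07) = 3.676 °C.
Cooling required: 14.2 − (3.676) = 10.524 °C.

10.5 °C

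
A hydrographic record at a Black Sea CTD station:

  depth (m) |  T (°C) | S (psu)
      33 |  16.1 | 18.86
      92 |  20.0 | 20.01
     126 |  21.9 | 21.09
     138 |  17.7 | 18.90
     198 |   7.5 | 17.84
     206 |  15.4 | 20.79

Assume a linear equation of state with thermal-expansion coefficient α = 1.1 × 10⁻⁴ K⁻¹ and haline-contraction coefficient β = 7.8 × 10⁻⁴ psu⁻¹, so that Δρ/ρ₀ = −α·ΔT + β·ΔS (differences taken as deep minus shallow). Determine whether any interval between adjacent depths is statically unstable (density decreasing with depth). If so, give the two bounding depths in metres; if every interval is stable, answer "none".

Evaluate Δρ/ρ₀ = −αΔT + βΔS across each adjacent pair:
  33–92 m: −αΔT+βΔS = −(1.1 × 10⁻⁴)(+3.9)+(7.8 × 10⁻⁴)(+1.15) = 4.7 × 10⁻⁴ → stable
  92–126 m: −αΔT+βΔS = −(1.1 × 10⁻⁴)(+1.9)+(7.8 × 10⁻⁴)(+1.08) = 6.3 × 10⁻⁴ → stable
  126–138 m: −αΔT+βΔS = −(1.1 × 10⁻⁴)(-4.2)+(7.8 × 10⁻⁴)(-2.19) = -1.2 × 10⁻³ → UNSTABLE
  138–198 m: −αΔT+βΔS = −(1.1 × 10⁻⁴)(-10.2)+(7.8 × 10⁻⁴)(-1.06) = 3.0 × 10⁻⁴ → stable
  198–206 m: −αΔT+βΔS = −(1.1 × 10⁻⁴)(+7.9)+(7.8 × 10⁻⁴)(+2.95) = 1.4 × 10⁻³ → stable
The 126–138 m interval has Δρ < 0: lighter water underlies denser water.

126–138 m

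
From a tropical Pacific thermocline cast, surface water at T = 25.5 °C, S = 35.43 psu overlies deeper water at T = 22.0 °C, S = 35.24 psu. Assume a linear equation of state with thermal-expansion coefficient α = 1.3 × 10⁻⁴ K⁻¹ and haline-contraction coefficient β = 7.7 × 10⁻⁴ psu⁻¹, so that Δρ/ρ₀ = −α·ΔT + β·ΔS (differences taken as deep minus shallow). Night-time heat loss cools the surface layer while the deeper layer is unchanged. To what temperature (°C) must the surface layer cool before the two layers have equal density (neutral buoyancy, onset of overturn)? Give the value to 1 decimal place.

23.1 °C

Neutral buoyancy requires Δρ = 0, i.e. −α(T_deep − T_surf′) + β(S_deep − S_surf) = 0.
T_surf′ = T_deep − (β/α)·ΔS = 22.0 − (7.7 × 10⁻⁴/1.3 × 10⁻⁴)·(-0.19) = 23.125 °C.
Cooling required: 25.5 − (23.125) = 2.375 °C.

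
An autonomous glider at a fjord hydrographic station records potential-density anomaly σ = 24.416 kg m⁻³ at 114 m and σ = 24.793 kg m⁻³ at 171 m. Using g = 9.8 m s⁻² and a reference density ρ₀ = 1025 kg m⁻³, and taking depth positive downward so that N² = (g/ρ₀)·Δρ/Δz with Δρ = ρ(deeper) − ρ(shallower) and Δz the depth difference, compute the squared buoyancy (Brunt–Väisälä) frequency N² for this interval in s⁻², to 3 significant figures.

6.32 × 10⁻⁵ s⁻²

Δρ = 1024.793 − 1024.416 = 0.377 kg m⁻³ over Δz = 171 − 114 = 57 m.
N² = (9.8/1025) × (0.377/57) = 6.3237 × 10⁻⁵ s⁻² ≈ 6.32 × 10⁻⁵ s⁻².
Since Δρ > 0 the layer is stably stratified.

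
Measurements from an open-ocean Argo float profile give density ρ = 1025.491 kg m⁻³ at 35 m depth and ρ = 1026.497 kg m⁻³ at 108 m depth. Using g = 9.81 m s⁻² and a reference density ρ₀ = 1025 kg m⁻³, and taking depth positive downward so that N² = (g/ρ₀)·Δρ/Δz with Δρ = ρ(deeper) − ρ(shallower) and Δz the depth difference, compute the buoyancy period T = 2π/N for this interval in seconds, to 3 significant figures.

Δρ = 1026.497 − 1025.491 = 1.006 kg m⁻³ over Δz = 108 − 35 = 73 m.
N² = (9.81/1025) × (1.006/73) = 1.3189 × 10⁻⁴ s⁻².
N = √(1.3189 × 10⁻⁴) = 0.011484 rad s⁻¹, so T = 2π/N = 547.13 s ≈ 547 s.

547 s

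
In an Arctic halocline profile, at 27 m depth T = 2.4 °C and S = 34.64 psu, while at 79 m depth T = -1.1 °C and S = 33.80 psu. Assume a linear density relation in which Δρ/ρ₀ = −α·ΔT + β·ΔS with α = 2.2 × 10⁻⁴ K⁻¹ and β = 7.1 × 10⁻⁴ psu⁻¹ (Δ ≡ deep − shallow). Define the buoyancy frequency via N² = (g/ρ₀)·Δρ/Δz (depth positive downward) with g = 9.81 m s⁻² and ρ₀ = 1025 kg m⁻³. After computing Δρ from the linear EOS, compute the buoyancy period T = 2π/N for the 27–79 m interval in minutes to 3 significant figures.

18.3 min

ΔT = -3.5 K, ΔS = -0.84 psu (deep − shallow).
Δρ/ρ₀ = −αΔT + βΔS = 7.70 × 10⁻⁴ − 5.964 × 10⁻⁴ = 1.736 × 10⁻⁴, so Δρ ≈ 0.1779 kg m⁻³.
N² = (g/ρ₀)·Δρ/Δz = g·(Δρ/ρ₀)/Δz = 9.81 × 1.736 × 10⁻⁴ / 52 = 3.2750 × 10⁻⁵ s⁻².
N = √(3.2750 × 10⁻⁵) = 5.7228 × 10⁻³ rad s⁻¹ → T = 2π/N = 1.0979 × 10³ s = 18.298 min ≈ 18.3 min.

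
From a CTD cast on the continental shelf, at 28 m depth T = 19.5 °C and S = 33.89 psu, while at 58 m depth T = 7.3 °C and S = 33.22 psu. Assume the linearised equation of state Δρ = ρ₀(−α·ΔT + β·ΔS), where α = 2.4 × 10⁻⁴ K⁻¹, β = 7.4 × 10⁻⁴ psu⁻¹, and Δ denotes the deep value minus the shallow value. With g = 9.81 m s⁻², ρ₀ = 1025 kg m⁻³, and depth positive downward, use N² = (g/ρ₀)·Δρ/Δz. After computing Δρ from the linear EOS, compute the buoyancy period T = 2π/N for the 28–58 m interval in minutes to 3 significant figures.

ΔT = -12.2 K, ΔS = -0.67 psu (deep − shallow).
Δρ/ρ₀ = −αΔT + βΔS = 2.928 × 10⁻³ − 4.958 × 10⁻⁴ = 2.4322 × 10⁻³, so Δρ ≈ 2.493 kg m⁻³.
N² = (g/ρ₀)·Δρ/Δz = g·(Δρ/ρ₀)/Δz = 9.81 × 2.4322 × 10⁻³ / 30 = 7.9533 × 10⁻⁴ s⁻².
N = √(7.9533 × 10⁻⁴) = 0.028202 rad s⁻¹ → T = 2π/N = 222.79 s = 3.7132 min ≈ 3.71 min.

3.71 min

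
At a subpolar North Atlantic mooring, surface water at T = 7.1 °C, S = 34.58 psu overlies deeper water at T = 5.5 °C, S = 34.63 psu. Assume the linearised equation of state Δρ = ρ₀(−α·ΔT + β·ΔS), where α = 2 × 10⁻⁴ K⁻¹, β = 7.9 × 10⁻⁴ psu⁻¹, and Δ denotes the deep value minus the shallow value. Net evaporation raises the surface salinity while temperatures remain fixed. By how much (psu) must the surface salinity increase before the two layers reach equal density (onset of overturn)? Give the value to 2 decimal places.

0.46 psu

Neutral buoyancy requires −α(T_deep − T_surf) + β(S_deep − S_surf′) = 0.
S_surf′ = S_deep − (α/β)·ΔT = 34.63 − (2 × 10⁻⁴/7.9 × 10⁻⁴)·(-1.6) = 35.0351 psu.
Increase required: 35.0351 − 34.58 = 0.4551 psu.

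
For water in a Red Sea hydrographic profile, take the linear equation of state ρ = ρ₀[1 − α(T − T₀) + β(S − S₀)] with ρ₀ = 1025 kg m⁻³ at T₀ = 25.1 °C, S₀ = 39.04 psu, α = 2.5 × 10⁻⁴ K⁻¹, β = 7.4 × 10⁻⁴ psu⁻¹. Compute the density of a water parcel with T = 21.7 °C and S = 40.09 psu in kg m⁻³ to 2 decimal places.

1026.67 kg m⁻³

T − T₀ = -3.4 K, S − S₀ = +1.05 psu.
Bracket = 1 − α·(-3.4) + β·(+1.05) = 1 + (1.627 × 10⁻³) = 1.0016270.
ρ = 1025 × 1.0016270 = 1026.67 kg m⁻³.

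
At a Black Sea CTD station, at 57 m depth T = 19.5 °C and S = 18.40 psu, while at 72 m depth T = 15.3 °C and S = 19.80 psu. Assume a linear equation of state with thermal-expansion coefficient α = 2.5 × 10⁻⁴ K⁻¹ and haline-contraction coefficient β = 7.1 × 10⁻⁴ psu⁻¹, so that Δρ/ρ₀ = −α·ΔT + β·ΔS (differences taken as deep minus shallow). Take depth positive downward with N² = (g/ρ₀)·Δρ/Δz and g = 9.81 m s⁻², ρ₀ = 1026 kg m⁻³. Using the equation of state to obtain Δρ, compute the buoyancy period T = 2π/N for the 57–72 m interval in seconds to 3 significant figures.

172 s

ΔT = -4.2 K, ΔS = +1.40 psu (deep − shallow).
Δρ/ρ₀ = −αΔT + βΔS = 1.05 × 10⁻³ + 9.94 × 10⁻⁴ = 2.044 × 10⁻³, so Δρ ≈ 2.097 kg m⁻³.
N² = (g/ρ₀)·Δρ/Δz = g·(Δρ/ρ₀)/Δz = 9.81 × 2.044 × 10⁻³ / 15 = 1.3368 × 10⁻³ s⁻².
N = √(1.3368 × 10⁻³) = 0.036562 rad s⁻¹ → T = 2π/N = 171.85 s ≈ 172 s.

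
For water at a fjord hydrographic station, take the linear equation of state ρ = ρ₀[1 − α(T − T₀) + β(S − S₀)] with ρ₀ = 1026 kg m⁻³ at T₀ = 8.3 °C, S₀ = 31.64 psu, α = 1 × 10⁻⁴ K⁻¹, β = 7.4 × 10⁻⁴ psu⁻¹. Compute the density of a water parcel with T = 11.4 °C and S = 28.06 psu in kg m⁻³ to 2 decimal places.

1022.96 kg m⁻³

T − T₀ = +3.1 K, S − S₀ = -3.58 psu.
Bracket = 1 − α·(+3.1) + β·(-3.58) = 1 + (-2.9592 × 10⁻³) = 0.9970408.
ρ = 1026 × 0.9970408 = 1022.96 kg m⁻³.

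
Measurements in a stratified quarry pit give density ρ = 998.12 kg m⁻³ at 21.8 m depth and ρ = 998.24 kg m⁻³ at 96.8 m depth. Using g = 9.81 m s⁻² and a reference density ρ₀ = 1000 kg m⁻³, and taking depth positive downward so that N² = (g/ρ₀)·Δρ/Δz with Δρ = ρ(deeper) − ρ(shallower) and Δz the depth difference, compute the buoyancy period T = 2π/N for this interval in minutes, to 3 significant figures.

Δρ = 998.24 − 998.12 = 0.12 kg m⁻³ over Δz = 96.8 − 21.8 = 75 m.
N² = (9.81/1000) × (0.12/75) = 1.5696 × 10⁻⁵ s⁻².
N = √(1.5696 × 10⁻⁵) = 3.9618 × 10⁻³ rad s⁻¹, so T = 2π/N = 1.5859 × 10³ s = 26.432 min ≈ 26.4 min.

26.4 min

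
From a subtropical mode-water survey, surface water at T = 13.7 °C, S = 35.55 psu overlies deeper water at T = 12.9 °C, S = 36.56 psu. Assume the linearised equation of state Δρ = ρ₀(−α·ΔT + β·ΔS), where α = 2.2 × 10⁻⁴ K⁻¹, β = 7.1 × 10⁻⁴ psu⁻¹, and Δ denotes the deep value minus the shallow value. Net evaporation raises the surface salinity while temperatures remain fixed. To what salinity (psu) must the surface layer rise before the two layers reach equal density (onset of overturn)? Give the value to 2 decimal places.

36.81 psu

Neutral buoyancy requires −α(T_deep − T_surf) + β(S_deep − S_surf′) = 0.
S_surf′ = S_deep − (α/β)·ΔT = 36.56 − (2.2 × 10⁻⁴/7.1 × 10⁻⁴)·(-0.8) = 36.8079 psu.
Increase required: 36.8079 − 35.55 = 1.2579 psu.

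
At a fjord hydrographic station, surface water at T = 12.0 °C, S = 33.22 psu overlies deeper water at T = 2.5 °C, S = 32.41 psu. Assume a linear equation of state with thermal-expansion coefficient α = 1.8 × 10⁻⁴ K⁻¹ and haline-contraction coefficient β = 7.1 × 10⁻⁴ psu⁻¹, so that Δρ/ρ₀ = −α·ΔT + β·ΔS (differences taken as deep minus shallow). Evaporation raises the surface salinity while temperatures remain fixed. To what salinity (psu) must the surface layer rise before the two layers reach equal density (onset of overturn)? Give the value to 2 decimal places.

34.82 psu

Neutral buoyancy requires −α(T_deep − T_surf) + β(S_deep − S_surf′) = 0.
S_surf′ = S_deep − (α/β)·ΔT = 32.41 − (1.8 × 10⁻⁴/7.1 × 10⁻⁴)·(-9.5) = 34.8185 psu.
Increase required: 34.8185 − 33.22 = 1.5985 psu.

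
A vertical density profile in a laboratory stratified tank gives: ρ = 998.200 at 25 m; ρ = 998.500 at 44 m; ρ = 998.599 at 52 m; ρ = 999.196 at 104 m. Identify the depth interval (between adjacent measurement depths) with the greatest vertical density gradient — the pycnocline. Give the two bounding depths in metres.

25–44 m

Compute the density gradient over each adjacent pair:
  25–44 m: Δρ/Δz = 0.300/19 = 0.016 kg m⁻⁴
  44–52 m: Δρ/Δz = 0.099/8 = 0.012 kg m⁻⁴
  52–104 m: Δρ/Δz = 0.597/52 = 0.011 kg m⁻⁴
The largest gradient is in the 25–44 m interval — the pycnocline.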